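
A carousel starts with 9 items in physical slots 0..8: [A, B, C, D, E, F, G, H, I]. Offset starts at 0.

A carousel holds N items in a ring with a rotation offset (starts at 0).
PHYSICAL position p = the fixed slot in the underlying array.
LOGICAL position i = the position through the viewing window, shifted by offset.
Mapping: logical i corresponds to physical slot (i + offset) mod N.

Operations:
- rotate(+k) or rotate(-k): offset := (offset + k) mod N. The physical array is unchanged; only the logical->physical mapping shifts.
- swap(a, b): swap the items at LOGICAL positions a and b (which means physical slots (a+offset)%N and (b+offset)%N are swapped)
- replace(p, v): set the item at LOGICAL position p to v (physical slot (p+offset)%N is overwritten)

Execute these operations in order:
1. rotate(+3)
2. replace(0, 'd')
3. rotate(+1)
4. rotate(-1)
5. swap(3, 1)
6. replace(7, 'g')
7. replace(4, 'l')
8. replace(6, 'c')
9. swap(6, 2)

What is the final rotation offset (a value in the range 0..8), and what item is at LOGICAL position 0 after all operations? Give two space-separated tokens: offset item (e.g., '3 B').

After op 1 (rotate(+3)): offset=3, physical=[A,B,C,D,E,F,G,H,I], logical=[D,E,F,G,H,I,A,B,C]
After op 2 (replace(0, 'd')): offset=3, physical=[A,B,C,d,E,F,G,H,I], logical=[d,E,F,G,H,I,A,B,C]
After op 3 (rotate(+1)): offset=4, physical=[A,B,C,d,E,F,G,H,I], logical=[E,F,G,H,I,A,B,C,d]
After op 4 (rotate(-1)): offset=3, physical=[A,B,C,d,E,F,G,H,I], logical=[d,E,F,G,H,I,A,B,C]
After op 5 (swap(3, 1)): offset=3, physical=[A,B,C,d,G,F,E,H,I], logical=[d,G,F,E,H,I,A,B,C]
After op 6 (replace(7, 'g')): offset=3, physical=[A,g,C,d,G,F,E,H,I], logical=[d,G,F,E,H,I,A,g,C]
After op 7 (replace(4, 'l')): offset=3, physical=[A,g,C,d,G,F,E,l,I], logical=[d,G,F,E,l,I,A,g,C]
After op 8 (replace(6, 'c')): offset=3, physical=[c,g,C,d,G,F,E,l,I], logical=[d,G,F,E,l,I,c,g,C]
After op 9 (swap(6, 2)): offset=3, physical=[F,g,C,d,G,c,E,l,I], logical=[d,G,c,E,l,I,F,g,C]

Answer: 3 d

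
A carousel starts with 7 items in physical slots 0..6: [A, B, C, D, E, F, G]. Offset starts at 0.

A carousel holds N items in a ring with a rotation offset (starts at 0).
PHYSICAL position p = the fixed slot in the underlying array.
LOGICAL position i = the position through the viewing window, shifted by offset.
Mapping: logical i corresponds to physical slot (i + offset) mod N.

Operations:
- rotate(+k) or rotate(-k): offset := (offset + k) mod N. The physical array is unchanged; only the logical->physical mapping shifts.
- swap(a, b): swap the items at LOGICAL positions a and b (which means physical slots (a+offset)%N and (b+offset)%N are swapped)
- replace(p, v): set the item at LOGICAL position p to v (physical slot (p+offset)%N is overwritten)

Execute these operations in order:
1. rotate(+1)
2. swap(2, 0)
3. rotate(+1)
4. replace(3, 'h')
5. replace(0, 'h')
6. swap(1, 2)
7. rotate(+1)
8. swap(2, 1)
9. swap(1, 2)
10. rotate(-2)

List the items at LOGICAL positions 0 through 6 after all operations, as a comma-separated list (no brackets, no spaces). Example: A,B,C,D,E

After op 1 (rotate(+1)): offset=1, physical=[A,B,C,D,E,F,G], logical=[B,C,D,E,F,G,A]
After op 2 (swap(2, 0)): offset=1, physical=[A,D,C,B,E,F,G], logical=[D,C,B,E,F,G,A]
After op 3 (rotate(+1)): offset=2, physical=[A,D,C,B,E,F,G], logical=[C,B,E,F,G,A,D]
After op 4 (replace(3, 'h')): offset=2, physical=[A,D,C,B,E,h,G], logical=[C,B,E,h,G,A,D]
After op 5 (replace(0, 'h')): offset=2, physical=[A,D,h,B,E,h,G], logical=[h,B,E,h,G,A,D]
After op 6 (swap(1, 2)): offset=2, physical=[A,D,h,E,B,h,G], logical=[h,E,B,h,G,A,D]
After op 7 (rotate(+1)): offset=3, physical=[A,D,h,E,B,h,G], logical=[E,B,h,G,A,D,h]
After op 8 (swap(2, 1)): offset=3, physical=[A,D,h,E,h,B,G], logical=[E,h,B,G,A,D,h]
After op 9 (swap(1, 2)): offset=3, physical=[A,D,h,E,B,h,G], logical=[E,B,h,G,A,D,h]
After op 10 (rotate(-2)): offset=1, physical=[A,D,h,E,B,h,G], logical=[D,h,E,B,h,G,A]

Answer: D,h,E,B,h,G,A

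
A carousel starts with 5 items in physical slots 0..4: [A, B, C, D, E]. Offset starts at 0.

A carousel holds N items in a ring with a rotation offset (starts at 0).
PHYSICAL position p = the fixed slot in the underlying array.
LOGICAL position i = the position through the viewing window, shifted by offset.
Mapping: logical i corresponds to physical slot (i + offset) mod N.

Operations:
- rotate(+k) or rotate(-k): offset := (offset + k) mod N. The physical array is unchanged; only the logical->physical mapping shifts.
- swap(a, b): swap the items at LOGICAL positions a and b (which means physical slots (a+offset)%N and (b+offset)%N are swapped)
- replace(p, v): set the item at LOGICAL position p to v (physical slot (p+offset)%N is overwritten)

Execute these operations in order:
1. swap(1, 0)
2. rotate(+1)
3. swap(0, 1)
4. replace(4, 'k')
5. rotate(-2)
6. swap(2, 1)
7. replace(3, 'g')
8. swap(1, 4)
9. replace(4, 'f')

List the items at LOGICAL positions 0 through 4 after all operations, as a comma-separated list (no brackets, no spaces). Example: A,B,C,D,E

Answer: E,D,k,g,f

Derivation:
After op 1 (swap(1, 0)): offset=0, physical=[B,A,C,D,E], logical=[B,A,C,D,E]
After op 2 (rotate(+1)): offset=1, physical=[B,A,C,D,E], logical=[A,C,D,E,B]
After op 3 (swap(0, 1)): offset=1, physical=[B,C,A,D,E], logical=[C,A,D,E,B]
After op 4 (replace(4, 'k')): offset=1, physical=[k,C,A,D,E], logical=[C,A,D,E,k]
After op 5 (rotate(-2)): offset=4, physical=[k,C,A,D,E], logical=[E,k,C,A,D]
After op 6 (swap(2, 1)): offset=4, physical=[C,k,A,D,E], logical=[E,C,k,A,D]
After op 7 (replace(3, 'g')): offset=4, physical=[C,k,g,D,E], logical=[E,C,k,g,D]
After op 8 (swap(1, 4)): offset=4, physical=[D,k,g,C,E], logical=[E,D,k,g,C]
After op 9 (replace(4, 'f')): offset=4, physical=[D,k,g,f,E], logical=[E,D,k,g,f]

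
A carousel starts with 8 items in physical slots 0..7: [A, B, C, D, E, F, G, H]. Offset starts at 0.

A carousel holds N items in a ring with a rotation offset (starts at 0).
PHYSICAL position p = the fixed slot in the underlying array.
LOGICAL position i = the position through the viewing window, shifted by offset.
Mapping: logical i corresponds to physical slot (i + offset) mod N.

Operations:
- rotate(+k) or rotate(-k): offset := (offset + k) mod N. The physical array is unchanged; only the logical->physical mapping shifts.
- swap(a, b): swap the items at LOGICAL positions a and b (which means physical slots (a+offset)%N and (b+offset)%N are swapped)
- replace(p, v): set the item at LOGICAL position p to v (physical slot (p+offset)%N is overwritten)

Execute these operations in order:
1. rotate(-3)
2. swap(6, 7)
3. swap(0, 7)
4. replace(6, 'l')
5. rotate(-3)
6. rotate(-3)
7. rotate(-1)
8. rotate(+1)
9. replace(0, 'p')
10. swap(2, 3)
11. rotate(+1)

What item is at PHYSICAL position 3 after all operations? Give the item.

After op 1 (rotate(-3)): offset=5, physical=[A,B,C,D,E,F,G,H], logical=[F,G,H,A,B,C,D,E]
After op 2 (swap(6, 7)): offset=5, physical=[A,B,C,E,D,F,G,H], logical=[F,G,H,A,B,C,E,D]
After op 3 (swap(0, 7)): offset=5, physical=[A,B,C,E,F,D,G,H], logical=[D,G,H,A,B,C,E,F]
After op 4 (replace(6, 'l')): offset=5, physical=[A,B,C,l,F,D,G,H], logical=[D,G,H,A,B,C,l,F]
After op 5 (rotate(-3)): offset=2, physical=[A,B,C,l,F,D,G,H], logical=[C,l,F,D,G,H,A,B]
After op 6 (rotate(-3)): offset=7, physical=[A,B,C,l,F,D,G,H], logical=[H,A,B,C,l,F,D,G]
After op 7 (rotate(-1)): offset=6, physical=[A,B,C,l,F,D,G,H], logical=[G,H,A,B,C,l,F,D]
After op 8 (rotate(+1)): offset=7, physical=[A,B,C,l,F,D,G,H], logical=[H,A,B,C,l,F,D,G]
After op 9 (replace(0, 'p')): offset=7, physical=[A,B,C,l,F,D,G,p], logical=[p,A,B,C,l,F,D,G]
After op 10 (swap(2, 3)): offset=7, physical=[A,C,B,l,F,D,G,p], logical=[p,A,C,B,l,F,D,G]
After op 11 (rotate(+1)): offset=0, physical=[A,C,B,l,F,D,G,p], logical=[A,C,B,l,F,D,G,p]

Answer: l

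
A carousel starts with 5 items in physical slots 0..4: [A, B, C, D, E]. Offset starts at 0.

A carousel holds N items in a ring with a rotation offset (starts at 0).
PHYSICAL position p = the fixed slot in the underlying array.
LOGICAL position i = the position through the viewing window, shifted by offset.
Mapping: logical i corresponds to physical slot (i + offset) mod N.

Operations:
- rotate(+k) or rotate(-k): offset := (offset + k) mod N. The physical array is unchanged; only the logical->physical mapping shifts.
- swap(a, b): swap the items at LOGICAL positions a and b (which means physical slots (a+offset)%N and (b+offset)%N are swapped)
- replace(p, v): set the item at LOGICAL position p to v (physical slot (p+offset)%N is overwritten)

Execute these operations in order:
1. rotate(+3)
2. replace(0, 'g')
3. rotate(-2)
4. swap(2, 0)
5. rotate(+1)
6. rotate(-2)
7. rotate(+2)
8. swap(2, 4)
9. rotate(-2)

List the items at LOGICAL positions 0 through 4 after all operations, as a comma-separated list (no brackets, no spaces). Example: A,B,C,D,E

Answer: A,E,C,B,g

Derivation:
After op 1 (rotate(+3)): offset=3, physical=[A,B,C,D,E], logical=[D,E,A,B,C]
After op 2 (replace(0, 'g')): offset=3, physical=[A,B,C,g,E], logical=[g,E,A,B,C]
After op 3 (rotate(-2)): offset=1, physical=[A,B,C,g,E], logical=[B,C,g,E,A]
After op 4 (swap(2, 0)): offset=1, physical=[A,g,C,B,E], logical=[g,C,B,E,A]
After op 5 (rotate(+1)): offset=2, physical=[A,g,C,B,E], logical=[C,B,E,A,g]
After op 6 (rotate(-2)): offset=0, physical=[A,g,C,B,E], logical=[A,g,C,B,E]
After op 7 (rotate(+2)): offset=2, physical=[A,g,C,B,E], logical=[C,B,E,A,g]
After op 8 (swap(2, 4)): offset=2, physical=[A,E,C,B,g], logical=[C,B,g,A,E]
After op 9 (rotate(-2)): offset=0, physical=[A,E,C,B,g], logical=[A,E,C,B,g]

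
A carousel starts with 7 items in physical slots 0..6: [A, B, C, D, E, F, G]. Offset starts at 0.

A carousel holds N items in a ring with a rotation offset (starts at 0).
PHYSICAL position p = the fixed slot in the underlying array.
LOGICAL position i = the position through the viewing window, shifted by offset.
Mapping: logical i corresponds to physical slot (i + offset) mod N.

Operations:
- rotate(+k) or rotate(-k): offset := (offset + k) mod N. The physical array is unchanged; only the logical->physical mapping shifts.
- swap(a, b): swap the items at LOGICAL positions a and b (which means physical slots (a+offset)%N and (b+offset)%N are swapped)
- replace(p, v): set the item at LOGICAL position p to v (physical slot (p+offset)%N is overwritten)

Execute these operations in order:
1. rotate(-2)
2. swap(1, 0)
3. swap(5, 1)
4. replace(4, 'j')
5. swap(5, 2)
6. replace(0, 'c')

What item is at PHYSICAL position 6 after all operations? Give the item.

Answer: D

Derivation:
After op 1 (rotate(-2)): offset=5, physical=[A,B,C,D,E,F,G], logical=[F,G,A,B,C,D,E]
After op 2 (swap(1, 0)): offset=5, physical=[A,B,C,D,E,G,F], logical=[G,F,A,B,C,D,E]
After op 3 (swap(5, 1)): offset=5, physical=[A,B,C,F,E,G,D], logical=[G,D,A,B,C,F,E]
After op 4 (replace(4, 'j')): offset=5, physical=[A,B,j,F,E,G,D], logical=[G,D,A,B,j,F,E]
After op 5 (swap(5, 2)): offset=5, physical=[F,B,j,A,E,G,D], logical=[G,D,F,B,j,A,E]
After op 6 (replace(0, 'c')): offset=5, physical=[F,B,j,A,E,c,D], logical=[c,D,F,B,j,A,E]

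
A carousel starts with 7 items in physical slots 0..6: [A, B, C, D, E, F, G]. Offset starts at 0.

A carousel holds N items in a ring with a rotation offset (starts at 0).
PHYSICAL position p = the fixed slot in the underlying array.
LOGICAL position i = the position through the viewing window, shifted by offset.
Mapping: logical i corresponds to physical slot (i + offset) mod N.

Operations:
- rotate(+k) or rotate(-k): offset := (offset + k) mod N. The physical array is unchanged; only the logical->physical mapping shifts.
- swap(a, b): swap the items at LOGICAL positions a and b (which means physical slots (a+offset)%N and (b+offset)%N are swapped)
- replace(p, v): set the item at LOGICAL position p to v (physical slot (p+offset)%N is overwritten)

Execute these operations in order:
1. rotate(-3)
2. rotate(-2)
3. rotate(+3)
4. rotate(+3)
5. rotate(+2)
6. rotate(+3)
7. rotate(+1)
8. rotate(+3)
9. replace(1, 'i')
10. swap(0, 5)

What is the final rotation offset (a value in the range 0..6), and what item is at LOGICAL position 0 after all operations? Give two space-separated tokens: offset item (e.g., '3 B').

After op 1 (rotate(-3)): offset=4, physical=[A,B,C,D,E,F,G], logical=[E,F,G,A,B,C,D]
After op 2 (rotate(-2)): offset=2, physical=[A,B,C,D,E,F,G], logical=[C,D,E,F,G,A,B]
After op 3 (rotate(+3)): offset=5, physical=[A,B,C,D,E,F,G], logical=[F,G,A,B,C,D,E]
After op 4 (rotate(+3)): offset=1, physical=[A,B,C,D,E,F,G], logical=[B,C,D,E,F,G,A]
After op 5 (rotate(+2)): offset=3, physical=[A,B,C,D,E,F,G], logical=[D,E,F,G,A,B,C]
After op 6 (rotate(+3)): offset=6, physical=[A,B,C,D,E,F,G], logical=[G,A,B,C,D,E,F]
After op 7 (rotate(+1)): offset=0, physical=[A,B,C,D,E,F,G], logical=[A,B,C,D,E,F,G]
After op 8 (rotate(+3)): offset=3, physical=[A,B,C,D,E,F,G], logical=[D,E,F,G,A,B,C]
After op 9 (replace(1, 'i')): offset=3, physical=[A,B,C,D,i,F,G], logical=[D,i,F,G,A,B,C]
After op 10 (swap(0, 5)): offset=3, physical=[A,D,C,B,i,F,G], logical=[B,i,F,G,A,D,C]

Answer: 3 B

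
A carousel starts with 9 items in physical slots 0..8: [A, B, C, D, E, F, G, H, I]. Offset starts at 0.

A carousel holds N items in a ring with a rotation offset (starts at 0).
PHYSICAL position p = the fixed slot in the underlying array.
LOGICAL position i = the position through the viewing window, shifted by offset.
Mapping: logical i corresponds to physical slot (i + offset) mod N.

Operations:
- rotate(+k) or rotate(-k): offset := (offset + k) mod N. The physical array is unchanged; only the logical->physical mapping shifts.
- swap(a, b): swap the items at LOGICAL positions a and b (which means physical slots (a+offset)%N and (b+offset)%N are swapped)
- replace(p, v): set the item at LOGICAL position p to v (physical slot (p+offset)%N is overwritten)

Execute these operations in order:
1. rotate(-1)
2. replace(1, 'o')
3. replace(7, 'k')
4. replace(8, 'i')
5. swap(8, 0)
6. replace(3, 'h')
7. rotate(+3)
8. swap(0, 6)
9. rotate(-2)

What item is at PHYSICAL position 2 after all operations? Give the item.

Answer: i

Derivation:
After op 1 (rotate(-1)): offset=8, physical=[A,B,C,D,E,F,G,H,I], logical=[I,A,B,C,D,E,F,G,H]
After op 2 (replace(1, 'o')): offset=8, physical=[o,B,C,D,E,F,G,H,I], logical=[I,o,B,C,D,E,F,G,H]
After op 3 (replace(7, 'k')): offset=8, physical=[o,B,C,D,E,F,k,H,I], logical=[I,o,B,C,D,E,F,k,H]
After op 4 (replace(8, 'i')): offset=8, physical=[o,B,C,D,E,F,k,i,I], logical=[I,o,B,C,D,E,F,k,i]
After op 5 (swap(8, 0)): offset=8, physical=[o,B,C,D,E,F,k,I,i], logical=[i,o,B,C,D,E,F,k,I]
After op 6 (replace(3, 'h')): offset=8, physical=[o,B,h,D,E,F,k,I,i], logical=[i,o,B,h,D,E,F,k,I]
After op 7 (rotate(+3)): offset=2, physical=[o,B,h,D,E,F,k,I,i], logical=[h,D,E,F,k,I,i,o,B]
After op 8 (swap(0, 6)): offset=2, physical=[o,B,i,D,E,F,k,I,h], logical=[i,D,E,F,k,I,h,o,B]
After op 9 (rotate(-2)): offset=0, physical=[o,B,i,D,E,F,k,I,h], logical=[o,B,i,D,E,F,k,I,h]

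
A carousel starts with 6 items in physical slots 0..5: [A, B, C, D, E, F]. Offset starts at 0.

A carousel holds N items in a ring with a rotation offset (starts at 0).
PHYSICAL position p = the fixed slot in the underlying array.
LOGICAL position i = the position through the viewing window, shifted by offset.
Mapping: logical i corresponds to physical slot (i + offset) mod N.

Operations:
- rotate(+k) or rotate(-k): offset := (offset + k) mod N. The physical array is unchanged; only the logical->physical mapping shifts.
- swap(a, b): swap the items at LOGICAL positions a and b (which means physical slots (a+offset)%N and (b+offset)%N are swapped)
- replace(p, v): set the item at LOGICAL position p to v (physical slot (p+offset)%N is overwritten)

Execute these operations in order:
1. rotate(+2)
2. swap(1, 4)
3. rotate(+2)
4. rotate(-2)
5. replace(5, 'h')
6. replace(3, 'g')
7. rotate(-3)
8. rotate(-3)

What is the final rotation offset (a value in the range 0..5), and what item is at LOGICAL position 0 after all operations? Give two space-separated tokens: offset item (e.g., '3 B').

After op 1 (rotate(+2)): offset=2, physical=[A,B,C,D,E,F], logical=[C,D,E,F,A,B]
After op 2 (swap(1, 4)): offset=2, physical=[D,B,C,A,E,F], logical=[C,A,E,F,D,B]
After op 3 (rotate(+2)): offset=4, physical=[D,B,C,A,E,F], logical=[E,F,D,B,C,A]
After op 4 (rotate(-2)): offset=2, physical=[D,B,C,A,E,F], logical=[C,A,E,F,D,B]
After op 5 (replace(5, 'h')): offset=2, physical=[D,h,C,A,E,F], logical=[C,A,E,F,D,h]
After op 6 (replace(3, 'g')): offset=2, physical=[D,h,C,A,E,g], logical=[C,A,E,g,D,h]
After op 7 (rotate(-3)): offset=5, physical=[D,h,C,A,E,g], logical=[g,D,h,C,A,E]
After op 8 (rotate(-3)): offset=2, physical=[D,h,C,A,E,g], logical=[C,A,E,g,D,h]

Answer: 2 C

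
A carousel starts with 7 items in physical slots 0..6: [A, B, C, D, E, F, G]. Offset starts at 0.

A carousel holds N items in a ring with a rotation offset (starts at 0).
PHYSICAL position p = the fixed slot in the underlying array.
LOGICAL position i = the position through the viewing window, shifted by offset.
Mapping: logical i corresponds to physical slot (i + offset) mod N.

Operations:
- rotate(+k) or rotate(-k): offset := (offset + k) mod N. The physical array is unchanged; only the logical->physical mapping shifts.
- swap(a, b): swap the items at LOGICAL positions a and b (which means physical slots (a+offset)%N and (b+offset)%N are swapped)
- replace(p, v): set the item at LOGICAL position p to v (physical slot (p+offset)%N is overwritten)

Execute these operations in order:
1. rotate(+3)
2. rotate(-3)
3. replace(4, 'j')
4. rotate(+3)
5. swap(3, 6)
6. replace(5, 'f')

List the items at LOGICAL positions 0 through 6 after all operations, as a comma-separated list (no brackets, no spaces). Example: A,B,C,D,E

After op 1 (rotate(+3)): offset=3, physical=[A,B,C,D,E,F,G], logical=[D,E,F,G,A,B,C]
After op 2 (rotate(-3)): offset=0, physical=[A,B,C,D,E,F,G], logical=[A,B,C,D,E,F,G]
After op 3 (replace(4, 'j')): offset=0, physical=[A,B,C,D,j,F,G], logical=[A,B,C,D,j,F,G]
After op 4 (rotate(+3)): offset=3, physical=[A,B,C,D,j,F,G], logical=[D,j,F,G,A,B,C]
After op 5 (swap(3, 6)): offset=3, physical=[A,B,G,D,j,F,C], logical=[D,j,F,C,A,B,G]
After op 6 (replace(5, 'f')): offset=3, physical=[A,f,G,D,j,F,C], logical=[D,j,F,C,A,f,G]

Answer: D,j,F,C,A,f,G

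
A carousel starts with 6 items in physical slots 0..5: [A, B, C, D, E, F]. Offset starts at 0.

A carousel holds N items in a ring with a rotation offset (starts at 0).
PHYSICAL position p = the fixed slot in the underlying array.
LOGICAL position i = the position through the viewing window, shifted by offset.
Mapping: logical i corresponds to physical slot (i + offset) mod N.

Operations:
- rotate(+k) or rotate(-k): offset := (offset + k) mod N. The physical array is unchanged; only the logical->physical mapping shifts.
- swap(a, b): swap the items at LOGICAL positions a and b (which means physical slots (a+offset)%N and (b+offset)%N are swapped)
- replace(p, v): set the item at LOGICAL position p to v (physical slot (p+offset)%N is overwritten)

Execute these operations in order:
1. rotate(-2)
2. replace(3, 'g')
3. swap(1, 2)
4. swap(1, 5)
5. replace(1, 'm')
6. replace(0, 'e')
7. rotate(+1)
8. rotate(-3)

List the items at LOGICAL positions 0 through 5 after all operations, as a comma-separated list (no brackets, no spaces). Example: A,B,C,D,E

Answer: C,A,e,m,F,g

Derivation:
After op 1 (rotate(-2)): offset=4, physical=[A,B,C,D,E,F], logical=[E,F,A,B,C,D]
After op 2 (replace(3, 'g')): offset=4, physical=[A,g,C,D,E,F], logical=[E,F,A,g,C,D]
After op 3 (swap(1, 2)): offset=4, physical=[F,g,C,D,E,A], logical=[E,A,F,g,C,D]
After op 4 (swap(1, 5)): offset=4, physical=[F,g,C,A,E,D], logical=[E,D,F,g,C,A]
After op 5 (replace(1, 'm')): offset=4, physical=[F,g,C,A,E,m], logical=[E,m,F,g,C,A]
After op 6 (replace(0, 'e')): offset=4, physical=[F,g,C,A,e,m], logical=[e,m,F,g,C,A]
After op 7 (rotate(+1)): offset=5, physical=[F,g,C,A,e,m], logical=[m,F,g,C,A,e]
After op 8 (rotate(-3)): offset=2, physical=[F,g,C,A,e,m], logical=[C,A,e,m,F,g]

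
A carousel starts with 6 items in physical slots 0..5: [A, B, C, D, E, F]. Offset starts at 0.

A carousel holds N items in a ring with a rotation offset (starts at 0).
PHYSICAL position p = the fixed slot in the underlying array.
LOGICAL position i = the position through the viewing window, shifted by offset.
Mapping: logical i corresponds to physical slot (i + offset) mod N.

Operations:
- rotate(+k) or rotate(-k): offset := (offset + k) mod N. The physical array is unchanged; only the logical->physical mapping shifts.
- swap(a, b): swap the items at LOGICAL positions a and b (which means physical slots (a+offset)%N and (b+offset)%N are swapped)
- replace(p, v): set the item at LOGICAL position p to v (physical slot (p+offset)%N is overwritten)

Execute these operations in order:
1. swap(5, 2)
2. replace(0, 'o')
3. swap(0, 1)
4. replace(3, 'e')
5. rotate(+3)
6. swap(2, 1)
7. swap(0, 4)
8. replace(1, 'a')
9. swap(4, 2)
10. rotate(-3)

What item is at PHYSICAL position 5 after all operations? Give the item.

Answer: e

Derivation:
After op 1 (swap(5, 2)): offset=0, physical=[A,B,F,D,E,C], logical=[A,B,F,D,E,C]
After op 2 (replace(0, 'o')): offset=0, physical=[o,B,F,D,E,C], logical=[o,B,F,D,E,C]
After op 3 (swap(0, 1)): offset=0, physical=[B,o,F,D,E,C], logical=[B,o,F,D,E,C]
After op 4 (replace(3, 'e')): offset=0, physical=[B,o,F,e,E,C], logical=[B,o,F,e,E,C]
After op 5 (rotate(+3)): offset=3, physical=[B,o,F,e,E,C], logical=[e,E,C,B,o,F]
After op 6 (swap(2, 1)): offset=3, physical=[B,o,F,e,C,E], logical=[e,C,E,B,o,F]
After op 7 (swap(0, 4)): offset=3, physical=[B,e,F,o,C,E], logical=[o,C,E,B,e,F]
After op 8 (replace(1, 'a')): offset=3, physical=[B,e,F,o,a,E], logical=[o,a,E,B,e,F]
After op 9 (swap(4, 2)): offset=3, physical=[B,E,F,o,a,e], logical=[o,a,e,B,E,F]
After op 10 (rotate(-3)): offset=0, physical=[B,E,F,o,a,e], logical=[B,E,F,o,a,e]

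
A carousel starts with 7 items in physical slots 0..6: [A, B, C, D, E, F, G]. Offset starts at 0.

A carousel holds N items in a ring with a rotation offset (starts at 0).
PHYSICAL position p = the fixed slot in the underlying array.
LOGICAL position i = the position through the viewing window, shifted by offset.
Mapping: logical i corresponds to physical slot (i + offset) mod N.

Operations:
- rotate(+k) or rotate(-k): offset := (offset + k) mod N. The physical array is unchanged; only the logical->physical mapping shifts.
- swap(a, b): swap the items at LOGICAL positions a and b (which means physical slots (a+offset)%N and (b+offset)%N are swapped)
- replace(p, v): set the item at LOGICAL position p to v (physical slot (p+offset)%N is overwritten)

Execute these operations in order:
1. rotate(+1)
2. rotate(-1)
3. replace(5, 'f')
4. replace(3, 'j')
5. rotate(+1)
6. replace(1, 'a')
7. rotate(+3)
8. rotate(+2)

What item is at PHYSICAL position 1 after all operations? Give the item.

Answer: B

Derivation:
After op 1 (rotate(+1)): offset=1, physical=[A,B,C,D,E,F,G], logical=[B,C,D,E,F,G,A]
After op 2 (rotate(-1)): offset=0, physical=[A,B,C,D,E,F,G], logical=[A,B,C,D,E,F,G]
After op 3 (replace(5, 'f')): offset=0, physical=[A,B,C,D,E,f,G], logical=[A,B,C,D,E,f,G]
After op 4 (replace(3, 'j')): offset=0, physical=[A,B,C,j,E,f,G], logical=[A,B,C,j,E,f,G]
After op 5 (rotate(+1)): offset=1, physical=[A,B,C,j,E,f,G], logical=[B,C,j,E,f,G,A]
After op 6 (replace(1, 'a')): offset=1, physical=[A,B,a,j,E,f,G], logical=[B,a,j,E,f,G,A]
After op 7 (rotate(+3)): offset=4, physical=[A,B,a,j,E,f,G], logical=[E,f,G,A,B,a,j]
After op 8 (rotate(+2)): offset=6, physical=[A,B,a,j,E,f,G], logical=[G,A,B,a,j,E,f]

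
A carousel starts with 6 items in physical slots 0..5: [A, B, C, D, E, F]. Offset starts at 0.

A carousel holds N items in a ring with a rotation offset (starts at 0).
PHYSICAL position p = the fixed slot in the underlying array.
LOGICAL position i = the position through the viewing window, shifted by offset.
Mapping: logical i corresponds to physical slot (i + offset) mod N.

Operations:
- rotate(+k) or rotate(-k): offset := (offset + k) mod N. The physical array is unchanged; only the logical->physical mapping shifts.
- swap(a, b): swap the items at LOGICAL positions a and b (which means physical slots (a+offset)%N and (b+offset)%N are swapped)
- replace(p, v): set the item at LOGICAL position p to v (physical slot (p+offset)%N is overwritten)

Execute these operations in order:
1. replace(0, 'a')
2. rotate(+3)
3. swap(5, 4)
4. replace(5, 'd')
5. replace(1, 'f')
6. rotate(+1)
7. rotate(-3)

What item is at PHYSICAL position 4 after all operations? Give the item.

After op 1 (replace(0, 'a')): offset=0, physical=[a,B,C,D,E,F], logical=[a,B,C,D,E,F]
After op 2 (rotate(+3)): offset=3, physical=[a,B,C,D,E,F], logical=[D,E,F,a,B,C]
After op 3 (swap(5, 4)): offset=3, physical=[a,C,B,D,E,F], logical=[D,E,F,a,C,B]
After op 4 (replace(5, 'd')): offset=3, physical=[a,C,d,D,E,F], logical=[D,E,F,a,C,d]
After op 5 (replace(1, 'f')): offset=3, physical=[a,C,d,D,f,F], logical=[D,f,F,a,C,d]
After op 6 (rotate(+1)): offset=4, physical=[a,C,d,D,f,F], logical=[f,F,a,C,d,D]
After op 7 (rotate(-3)): offset=1, physical=[a,C,d,D,f,F], logical=[C,d,D,f,F,a]

Answer: f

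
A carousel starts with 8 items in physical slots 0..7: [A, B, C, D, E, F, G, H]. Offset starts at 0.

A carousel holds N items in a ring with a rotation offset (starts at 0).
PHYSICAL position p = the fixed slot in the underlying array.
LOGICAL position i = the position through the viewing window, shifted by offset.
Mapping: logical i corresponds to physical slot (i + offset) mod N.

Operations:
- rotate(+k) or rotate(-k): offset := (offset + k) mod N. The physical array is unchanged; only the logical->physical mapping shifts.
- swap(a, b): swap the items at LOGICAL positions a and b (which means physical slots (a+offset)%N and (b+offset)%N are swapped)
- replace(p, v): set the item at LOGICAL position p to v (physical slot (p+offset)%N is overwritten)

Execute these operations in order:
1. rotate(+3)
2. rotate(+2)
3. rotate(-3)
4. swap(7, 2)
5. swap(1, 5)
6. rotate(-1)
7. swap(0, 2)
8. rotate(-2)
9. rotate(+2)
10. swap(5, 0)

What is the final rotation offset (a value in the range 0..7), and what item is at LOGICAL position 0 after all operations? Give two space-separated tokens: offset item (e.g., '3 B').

Answer: 1 G

Derivation:
After op 1 (rotate(+3)): offset=3, physical=[A,B,C,D,E,F,G,H], logical=[D,E,F,G,H,A,B,C]
After op 2 (rotate(+2)): offset=5, physical=[A,B,C,D,E,F,G,H], logical=[F,G,H,A,B,C,D,E]
After op 3 (rotate(-3)): offset=2, physical=[A,B,C,D,E,F,G,H], logical=[C,D,E,F,G,H,A,B]
After op 4 (swap(7, 2)): offset=2, physical=[A,E,C,D,B,F,G,H], logical=[C,D,B,F,G,H,A,E]
After op 5 (swap(1, 5)): offset=2, physical=[A,E,C,H,B,F,G,D], logical=[C,H,B,F,G,D,A,E]
After op 6 (rotate(-1)): offset=1, physical=[A,E,C,H,B,F,G,D], logical=[E,C,H,B,F,G,D,A]
After op 7 (swap(0, 2)): offset=1, physical=[A,H,C,E,B,F,G,D], logical=[H,C,E,B,F,G,D,A]
After op 8 (rotate(-2)): offset=7, physical=[A,H,C,E,B,F,G,D], logical=[D,A,H,C,E,B,F,G]
After op 9 (rotate(+2)): offset=1, physical=[A,H,C,E,B,F,G,D], logical=[H,C,E,B,F,G,D,A]
After op 10 (swap(5, 0)): offset=1, physical=[A,G,C,E,B,F,H,D], logical=[G,C,E,B,F,H,D,A]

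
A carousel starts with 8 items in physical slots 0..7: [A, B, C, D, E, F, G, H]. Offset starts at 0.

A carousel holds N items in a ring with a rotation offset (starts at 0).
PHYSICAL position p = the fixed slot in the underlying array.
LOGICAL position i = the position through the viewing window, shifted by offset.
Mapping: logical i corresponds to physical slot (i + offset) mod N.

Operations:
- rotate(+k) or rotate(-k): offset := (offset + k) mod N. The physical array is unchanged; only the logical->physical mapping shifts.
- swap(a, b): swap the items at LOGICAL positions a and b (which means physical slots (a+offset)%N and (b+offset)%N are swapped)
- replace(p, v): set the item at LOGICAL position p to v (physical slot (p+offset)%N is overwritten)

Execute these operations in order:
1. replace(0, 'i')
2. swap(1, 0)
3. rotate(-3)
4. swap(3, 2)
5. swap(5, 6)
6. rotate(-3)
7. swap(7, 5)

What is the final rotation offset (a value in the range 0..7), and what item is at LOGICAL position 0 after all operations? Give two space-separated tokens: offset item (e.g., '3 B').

After op 1 (replace(0, 'i')): offset=0, physical=[i,B,C,D,E,F,G,H], logical=[i,B,C,D,E,F,G,H]
After op 2 (swap(1, 0)): offset=0, physical=[B,i,C,D,E,F,G,H], logical=[B,i,C,D,E,F,G,H]
After op 3 (rotate(-3)): offset=5, physical=[B,i,C,D,E,F,G,H], logical=[F,G,H,B,i,C,D,E]
After op 4 (swap(3, 2)): offset=5, physical=[H,i,C,D,E,F,G,B], logical=[F,G,B,H,i,C,D,E]
After op 5 (swap(5, 6)): offset=5, physical=[H,i,D,C,E,F,G,B], logical=[F,G,B,H,i,D,C,E]
After op 6 (rotate(-3)): offset=2, physical=[H,i,D,C,E,F,G,B], logical=[D,C,E,F,G,B,H,i]
After op 7 (swap(7, 5)): offset=2, physical=[H,B,D,C,E,F,G,i], logical=[D,C,E,F,G,i,H,B]

Answer: 2 D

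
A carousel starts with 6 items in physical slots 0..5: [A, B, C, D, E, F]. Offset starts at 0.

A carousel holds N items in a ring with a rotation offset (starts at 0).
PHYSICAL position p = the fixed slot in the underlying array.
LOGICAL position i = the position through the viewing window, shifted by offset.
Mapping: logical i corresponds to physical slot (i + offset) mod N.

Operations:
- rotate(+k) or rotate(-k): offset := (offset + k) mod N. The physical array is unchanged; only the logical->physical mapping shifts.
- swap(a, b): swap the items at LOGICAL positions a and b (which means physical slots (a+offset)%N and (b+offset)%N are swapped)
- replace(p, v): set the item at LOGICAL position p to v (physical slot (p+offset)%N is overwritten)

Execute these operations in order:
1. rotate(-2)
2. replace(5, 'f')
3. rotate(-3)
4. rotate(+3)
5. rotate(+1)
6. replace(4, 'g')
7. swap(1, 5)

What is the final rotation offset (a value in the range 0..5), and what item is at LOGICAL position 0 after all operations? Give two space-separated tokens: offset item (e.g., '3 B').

After op 1 (rotate(-2)): offset=4, physical=[A,B,C,D,E,F], logical=[E,F,A,B,C,D]
After op 2 (replace(5, 'f')): offset=4, physical=[A,B,C,f,E,F], logical=[E,F,A,B,C,f]
After op 3 (rotate(-3)): offset=1, physical=[A,B,C,f,E,F], logical=[B,C,f,E,F,A]
After op 4 (rotate(+3)): offset=4, physical=[A,B,C,f,E,F], logical=[E,F,A,B,C,f]
After op 5 (rotate(+1)): offset=5, physical=[A,B,C,f,E,F], logical=[F,A,B,C,f,E]
After op 6 (replace(4, 'g')): offset=5, physical=[A,B,C,g,E,F], logical=[F,A,B,C,g,E]
After op 7 (swap(1, 5)): offset=5, physical=[E,B,C,g,A,F], logical=[F,E,B,C,g,A]

Answer: 5 F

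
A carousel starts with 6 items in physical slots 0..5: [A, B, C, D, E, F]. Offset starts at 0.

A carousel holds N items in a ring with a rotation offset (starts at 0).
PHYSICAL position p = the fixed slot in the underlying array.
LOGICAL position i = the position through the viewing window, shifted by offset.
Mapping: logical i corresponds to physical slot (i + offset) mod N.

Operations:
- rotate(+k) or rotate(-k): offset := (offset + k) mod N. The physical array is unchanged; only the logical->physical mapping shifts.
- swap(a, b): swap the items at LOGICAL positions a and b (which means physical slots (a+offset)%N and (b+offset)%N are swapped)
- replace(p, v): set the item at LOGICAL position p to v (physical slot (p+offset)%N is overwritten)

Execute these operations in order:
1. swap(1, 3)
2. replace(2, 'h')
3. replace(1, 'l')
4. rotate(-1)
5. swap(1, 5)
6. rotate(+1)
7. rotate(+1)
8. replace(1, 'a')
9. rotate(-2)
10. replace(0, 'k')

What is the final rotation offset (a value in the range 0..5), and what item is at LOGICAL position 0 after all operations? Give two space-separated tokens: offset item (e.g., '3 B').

After op 1 (swap(1, 3)): offset=0, physical=[A,D,C,B,E,F], logical=[A,D,C,B,E,F]
After op 2 (replace(2, 'h')): offset=0, physical=[A,D,h,B,E,F], logical=[A,D,h,B,E,F]
After op 3 (replace(1, 'l')): offset=0, physical=[A,l,h,B,E,F], logical=[A,l,h,B,E,F]
After op 4 (rotate(-1)): offset=5, physical=[A,l,h,B,E,F], logical=[F,A,l,h,B,E]
After op 5 (swap(1, 5)): offset=5, physical=[E,l,h,B,A,F], logical=[F,E,l,h,B,A]
After op 6 (rotate(+1)): offset=0, physical=[E,l,h,B,A,F], logical=[E,l,h,B,A,F]
After op 7 (rotate(+1)): offset=1, physical=[E,l,h,B,A,F], logical=[l,h,B,A,F,E]
After op 8 (replace(1, 'a')): offset=1, physical=[E,l,a,B,A,F], logical=[l,a,B,A,F,E]
After op 9 (rotate(-2)): offset=5, physical=[E,l,a,B,A,F], logical=[F,E,l,a,B,A]
After op 10 (replace(0, 'k')): offset=5, physical=[E,l,a,B,A,k], logical=[k,E,l,a,B,A]

Answer: 5 k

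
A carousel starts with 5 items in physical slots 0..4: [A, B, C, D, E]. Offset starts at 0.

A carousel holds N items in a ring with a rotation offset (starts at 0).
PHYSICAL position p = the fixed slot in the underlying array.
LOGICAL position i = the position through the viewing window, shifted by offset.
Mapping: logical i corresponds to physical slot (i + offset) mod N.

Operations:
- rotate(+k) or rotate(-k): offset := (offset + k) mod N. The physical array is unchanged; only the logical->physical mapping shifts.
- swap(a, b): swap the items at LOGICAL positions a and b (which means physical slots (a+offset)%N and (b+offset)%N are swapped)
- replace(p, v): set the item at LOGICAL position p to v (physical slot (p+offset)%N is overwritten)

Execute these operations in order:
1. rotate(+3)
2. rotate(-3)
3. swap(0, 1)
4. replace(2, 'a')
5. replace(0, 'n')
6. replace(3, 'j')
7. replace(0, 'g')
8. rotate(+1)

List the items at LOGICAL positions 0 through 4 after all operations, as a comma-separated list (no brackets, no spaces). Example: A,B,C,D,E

After op 1 (rotate(+3)): offset=3, physical=[A,B,C,D,E], logical=[D,E,A,B,C]
After op 2 (rotate(-3)): offset=0, physical=[A,B,C,D,E], logical=[A,B,C,D,E]
After op 3 (swap(0, 1)): offset=0, physical=[B,A,C,D,E], logical=[B,A,C,D,E]
After op 4 (replace(2, 'a')): offset=0, physical=[B,A,a,D,E], logical=[B,A,a,D,E]
After op 5 (replace(0, 'n')): offset=0, physical=[n,A,a,D,E], logical=[n,A,a,D,E]
After op 6 (replace(3, 'j')): offset=0, physical=[n,A,a,j,E], logical=[n,A,a,j,E]
After op 7 (replace(0, 'g')): offset=0, physical=[g,A,a,j,E], logical=[g,A,a,j,E]
After op 8 (rotate(+1)): offset=1, physical=[g,A,a,j,E], logical=[A,a,j,E,g]

Answer: A,a,j,E,g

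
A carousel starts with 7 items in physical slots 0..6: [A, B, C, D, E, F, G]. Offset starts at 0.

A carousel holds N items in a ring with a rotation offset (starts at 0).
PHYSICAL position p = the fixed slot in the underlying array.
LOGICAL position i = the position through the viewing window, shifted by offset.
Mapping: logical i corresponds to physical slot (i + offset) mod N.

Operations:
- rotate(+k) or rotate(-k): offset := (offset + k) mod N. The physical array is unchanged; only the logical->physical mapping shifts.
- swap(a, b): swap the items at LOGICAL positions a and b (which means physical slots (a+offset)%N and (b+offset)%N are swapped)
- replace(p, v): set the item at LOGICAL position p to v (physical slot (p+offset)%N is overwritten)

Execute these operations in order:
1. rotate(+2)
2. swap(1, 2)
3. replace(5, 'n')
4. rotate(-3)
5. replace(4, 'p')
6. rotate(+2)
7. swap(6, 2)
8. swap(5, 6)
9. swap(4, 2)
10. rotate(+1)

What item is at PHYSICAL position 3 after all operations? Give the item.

Answer: F

Derivation:
After op 1 (rotate(+2)): offset=2, physical=[A,B,C,D,E,F,G], logical=[C,D,E,F,G,A,B]
After op 2 (swap(1, 2)): offset=2, physical=[A,B,C,E,D,F,G], logical=[C,E,D,F,G,A,B]
After op 3 (replace(5, 'n')): offset=2, physical=[n,B,C,E,D,F,G], logical=[C,E,D,F,G,n,B]
After op 4 (rotate(-3)): offset=6, physical=[n,B,C,E,D,F,G], logical=[G,n,B,C,E,D,F]
After op 5 (replace(4, 'p')): offset=6, physical=[n,B,C,p,D,F,G], logical=[G,n,B,C,p,D,F]
After op 6 (rotate(+2)): offset=1, physical=[n,B,C,p,D,F,G], logical=[B,C,p,D,F,G,n]
After op 7 (swap(6, 2)): offset=1, physical=[p,B,C,n,D,F,G], logical=[B,C,n,D,F,G,p]
After op 8 (swap(5, 6)): offset=1, physical=[G,B,C,n,D,F,p], logical=[B,C,n,D,F,p,G]
After op 9 (swap(4, 2)): offset=1, physical=[G,B,C,F,D,n,p], logical=[B,C,F,D,n,p,G]
After op 10 (rotate(+1)): offset=2, physical=[G,B,C,F,D,n,p], logical=[C,F,D,n,p,G,B]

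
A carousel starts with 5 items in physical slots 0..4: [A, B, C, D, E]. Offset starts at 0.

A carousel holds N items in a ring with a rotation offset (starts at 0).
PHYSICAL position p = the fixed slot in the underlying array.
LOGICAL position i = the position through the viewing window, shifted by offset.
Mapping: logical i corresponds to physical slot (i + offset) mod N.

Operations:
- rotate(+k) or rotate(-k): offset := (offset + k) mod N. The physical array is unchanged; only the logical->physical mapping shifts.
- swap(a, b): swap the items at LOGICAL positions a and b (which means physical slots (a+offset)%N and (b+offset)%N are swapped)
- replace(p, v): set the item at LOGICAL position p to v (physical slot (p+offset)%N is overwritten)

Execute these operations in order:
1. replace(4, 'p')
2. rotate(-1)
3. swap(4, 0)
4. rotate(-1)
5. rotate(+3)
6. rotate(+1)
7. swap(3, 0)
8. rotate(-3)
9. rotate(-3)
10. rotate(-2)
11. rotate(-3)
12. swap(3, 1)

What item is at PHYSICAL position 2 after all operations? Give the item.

Answer: D

Derivation:
After op 1 (replace(4, 'p')): offset=0, physical=[A,B,C,D,p], logical=[A,B,C,D,p]
After op 2 (rotate(-1)): offset=4, physical=[A,B,C,D,p], logical=[p,A,B,C,D]
After op 3 (swap(4, 0)): offset=4, physical=[A,B,C,p,D], logical=[D,A,B,C,p]
After op 4 (rotate(-1)): offset=3, physical=[A,B,C,p,D], logical=[p,D,A,B,C]
After op 5 (rotate(+3)): offset=1, physical=[A,B,C,p,D], logical=[B,C,p,D,A]
After op 6 (rotate(+1)): offset=2, physical=[A,B,C,p,D], logical=[C,p,D,A,B]
After op 7 (swap(3, 0)): offset=2, physical=[C,B,A,p,D], logical=[A,p,D,C,B]
After op 8 (rotate(-3)): offset=4, physical=[C,B,A,p,D], logical=[D,C,B,A,p]
After op 9 (rotate(-3)): offset=1, physical=[C,B,A,p,D], logical=[B,A,p,D,C]
After op 10 (rotate(-2)): offset=4, physical=[C,B,A,p,D], logical=[D,C,B,A,p]
After op 11 (rotate(-3)): offset=1, physical=[C,B,A,p,D], logical=[B,A,p,D,C]
After op 12 (swap(3, 1)): offset=1, physical=[C,B,D,p,A], logical=[B,D,p,A,C]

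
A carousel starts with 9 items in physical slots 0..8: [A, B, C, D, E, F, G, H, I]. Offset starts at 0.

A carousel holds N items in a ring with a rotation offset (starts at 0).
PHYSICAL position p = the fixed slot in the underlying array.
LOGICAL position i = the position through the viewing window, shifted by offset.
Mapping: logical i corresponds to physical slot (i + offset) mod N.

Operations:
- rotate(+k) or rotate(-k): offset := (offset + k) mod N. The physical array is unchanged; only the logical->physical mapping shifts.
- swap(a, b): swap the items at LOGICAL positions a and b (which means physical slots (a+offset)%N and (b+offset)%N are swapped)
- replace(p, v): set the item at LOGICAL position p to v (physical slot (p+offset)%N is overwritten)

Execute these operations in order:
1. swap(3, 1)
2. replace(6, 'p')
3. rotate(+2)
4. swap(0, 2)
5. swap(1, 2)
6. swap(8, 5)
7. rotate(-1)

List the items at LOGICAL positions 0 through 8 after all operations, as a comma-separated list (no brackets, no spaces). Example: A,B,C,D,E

Answer: H,E,C,B,F,p,D,I,A

Derivation:
After op 1 (swap(3, 1)): offset=0, physical=[A,D,C,B,E,F,G,H,I], logical=[A,D,C,B,E,F,G,H,I]
After op 2 (replace(6, 'p')): offset=0, physical=[A,D,C,B,E,F,p,H,I], logical=[A,D,C,B,E,F,p,H,I]
After op 3 (rotate(+2)): offset=2, physical=[A,D,C,B,E,F,p,H,I], logical=[C,B,E,F,p,H,I,A,D]
After op 4 (swap(0, 2)): offset=2, physical=[A,D,E,B,C,F,p,H,I], logical=[E,B,C,F,p,H,I,A,D]
After op 5 (swap(1, 2)): offset=2, physical=[A,D,E,C,B,F,p,H,I], logical=[E,C,B,F,p,H,I,A,D]
After op 6 (swap(8, 5)): offset=2, physical=[A,H,E,C,B,F,p,D,I], logical=[E,C,B,F,p,D,I,A,H]
After op 7 (rotate(-1)): offset=1, physical=[A,H,E,C,B,F,p,D,I], logical=[H,E,C,B,F,p,D,I,A]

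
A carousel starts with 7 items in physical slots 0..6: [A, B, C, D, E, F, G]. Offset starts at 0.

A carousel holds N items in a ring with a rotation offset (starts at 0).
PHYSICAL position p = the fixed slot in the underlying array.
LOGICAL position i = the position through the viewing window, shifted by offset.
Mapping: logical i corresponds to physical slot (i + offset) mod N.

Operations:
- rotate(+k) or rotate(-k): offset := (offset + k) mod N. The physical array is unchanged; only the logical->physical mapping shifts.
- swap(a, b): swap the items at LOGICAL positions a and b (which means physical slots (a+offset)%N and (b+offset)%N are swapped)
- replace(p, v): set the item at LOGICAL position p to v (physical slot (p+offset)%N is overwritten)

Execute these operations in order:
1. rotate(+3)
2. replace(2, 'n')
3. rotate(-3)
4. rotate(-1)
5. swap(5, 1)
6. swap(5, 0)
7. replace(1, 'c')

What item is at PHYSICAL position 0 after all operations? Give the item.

After op 1 (rotate(+3)): offset=3, physical=[A,B,C,D,E,F,G], logical=[D,E,F,G,A,B,C]
After op 2 (replace(2, 'n')): offset=3, physical=[A,B,C,D,E,n,G], logical=[D,E,n,G,A,B,C]
After op 3 (rotate(-3)): offset=0, physical=[A,B,C,D,E,n,G], logical=[A,B,C,D,E,n,G]
After op 4 (rotate(-1)): offset=6, physical=[A,B,C,D,E,n,G], logical=[G,A,B,C,D,E,n]
After op 5 (swap(5, 1)): offset=6, physical=[E,B,C,D,A,n,G], logical=[G,E,B,C,D,A,n]
After op 6 (swap(5, 0)): offset=6, physical=[E,B,C,D,G,n,A], logical=[A,E,B,C,D,G,n]
After op 7 (replace(1, 'c')): offset=6, physical=[c,B,C,D,G,n,A], logical=[A,c,B,C,D,G,n]

Answer: c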